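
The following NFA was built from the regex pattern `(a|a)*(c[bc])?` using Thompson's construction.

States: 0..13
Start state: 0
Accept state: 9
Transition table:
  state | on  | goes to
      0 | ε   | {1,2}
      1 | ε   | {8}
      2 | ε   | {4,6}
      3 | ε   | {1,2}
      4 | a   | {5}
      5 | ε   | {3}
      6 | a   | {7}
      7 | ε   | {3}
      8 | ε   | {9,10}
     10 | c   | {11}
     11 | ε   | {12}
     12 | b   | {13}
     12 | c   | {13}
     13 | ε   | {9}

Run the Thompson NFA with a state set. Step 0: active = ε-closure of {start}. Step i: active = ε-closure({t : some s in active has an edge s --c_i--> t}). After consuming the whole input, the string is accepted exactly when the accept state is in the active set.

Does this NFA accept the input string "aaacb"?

start: ε-closure({0}) = {0,1,2,4,6,8,9,10}
'a' @ 1: {1,2,3,4,5,6,7,8,9,10}  ✓accept
'a' @ 2: {1,2,3,4,5,6,7,8,9,10}  ✓accept
'a' @ 3: {1,2,3,4,5,6,7,8,9,10}  ✓accept
'c' @ 4: {11,12}
'b' @ 5: {9,13}  ✓accept
after full input: {9,13}  (accept=9 in)

Answer: ACCEPT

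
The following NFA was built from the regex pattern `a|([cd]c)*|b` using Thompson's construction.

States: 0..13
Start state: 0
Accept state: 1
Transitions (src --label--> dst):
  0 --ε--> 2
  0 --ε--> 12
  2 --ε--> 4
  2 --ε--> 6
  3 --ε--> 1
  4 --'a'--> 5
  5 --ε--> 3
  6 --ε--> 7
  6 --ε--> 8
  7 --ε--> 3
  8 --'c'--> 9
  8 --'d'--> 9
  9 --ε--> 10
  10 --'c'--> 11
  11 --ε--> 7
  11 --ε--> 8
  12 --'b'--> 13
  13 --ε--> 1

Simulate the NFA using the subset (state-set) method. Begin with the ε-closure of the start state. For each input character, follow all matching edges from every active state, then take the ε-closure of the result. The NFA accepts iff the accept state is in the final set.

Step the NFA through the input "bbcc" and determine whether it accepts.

initial (ε-close {0}): {0,1,2,3,4,6,7,8,12}
'b' @ 1: {1,13}  ✓accept
'b' @ 2: {}  — dead — no transitions
rest 'cc' ignored (set empty)
after full input: {}  (accept=1 not in)

Answer: REJECT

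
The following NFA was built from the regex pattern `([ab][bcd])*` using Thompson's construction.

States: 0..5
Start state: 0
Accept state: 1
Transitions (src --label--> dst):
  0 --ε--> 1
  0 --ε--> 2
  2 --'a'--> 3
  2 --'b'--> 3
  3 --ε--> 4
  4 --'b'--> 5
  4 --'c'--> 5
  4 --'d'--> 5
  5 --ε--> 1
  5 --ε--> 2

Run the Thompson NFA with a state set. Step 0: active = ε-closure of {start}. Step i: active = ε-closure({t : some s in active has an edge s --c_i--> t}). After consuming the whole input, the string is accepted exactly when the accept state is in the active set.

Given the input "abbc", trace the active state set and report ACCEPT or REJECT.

Answer: ACCEPT

Derivation:
S₀ = ε-closure({0}) = {0,1,2}
'a' @ 1: {3,4}
'b' @ 2: {1,2,5}  ✓accept
'b' @ 3: {3,4}
'c' @ 4: {1,2,5}  ✓accept
end set {1,2,5} — state 1 in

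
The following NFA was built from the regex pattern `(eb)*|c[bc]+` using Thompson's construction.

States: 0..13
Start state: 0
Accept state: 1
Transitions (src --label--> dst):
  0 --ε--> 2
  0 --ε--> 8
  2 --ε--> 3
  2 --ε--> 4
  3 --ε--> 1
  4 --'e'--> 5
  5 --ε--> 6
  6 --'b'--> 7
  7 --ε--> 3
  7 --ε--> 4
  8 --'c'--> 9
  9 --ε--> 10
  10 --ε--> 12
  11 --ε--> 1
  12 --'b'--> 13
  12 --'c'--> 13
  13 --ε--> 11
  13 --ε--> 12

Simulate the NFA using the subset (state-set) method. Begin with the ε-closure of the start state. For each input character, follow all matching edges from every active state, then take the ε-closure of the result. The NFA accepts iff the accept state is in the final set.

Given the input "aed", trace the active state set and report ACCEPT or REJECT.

Answer: REJECT

Derivation:
S₀ = ε-closure({0}) = {0,1,2,3,4,8}
'a' @ 1: {}  — dead — no transitions
rest 'ed' ignored (set empty)
after full input: {}  (accept=1 not in)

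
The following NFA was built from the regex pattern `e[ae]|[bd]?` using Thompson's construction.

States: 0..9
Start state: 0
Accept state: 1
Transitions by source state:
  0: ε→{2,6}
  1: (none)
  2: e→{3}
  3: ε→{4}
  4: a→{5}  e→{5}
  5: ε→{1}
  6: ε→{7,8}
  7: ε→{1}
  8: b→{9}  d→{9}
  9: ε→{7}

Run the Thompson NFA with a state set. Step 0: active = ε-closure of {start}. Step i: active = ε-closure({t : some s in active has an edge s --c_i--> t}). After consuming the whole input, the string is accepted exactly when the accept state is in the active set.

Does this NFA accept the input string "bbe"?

Answer: REJECT

Steps:
start: ε-closure({0}) = {0,1,2,6,7,8}
'b' @ 1: {1,7,9}  ✓accept
'b' @ 2: {}  — state set empty
rest 'e' ignored (set empty)
after full input: {}  (accept=1 not in)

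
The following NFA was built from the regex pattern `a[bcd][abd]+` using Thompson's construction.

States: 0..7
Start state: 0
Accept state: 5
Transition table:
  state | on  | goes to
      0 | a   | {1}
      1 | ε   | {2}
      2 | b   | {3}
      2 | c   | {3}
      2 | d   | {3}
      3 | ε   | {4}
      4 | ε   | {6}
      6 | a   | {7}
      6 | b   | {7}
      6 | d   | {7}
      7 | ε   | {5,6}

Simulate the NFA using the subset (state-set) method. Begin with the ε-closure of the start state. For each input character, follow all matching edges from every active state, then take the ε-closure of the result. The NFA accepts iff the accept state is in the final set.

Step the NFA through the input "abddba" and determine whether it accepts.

start: ε-closure({0}) = {0}
'a' @ 1: {1,2}
'b' @ 2: {3,4,6}
'd' @ 3: {5,6,7}  [accepting]
'd' @ 4: {5,6,7}  [accepting]
'b' @ 5: {5,6,7}  [accepting]
'a' @ 6: {5,6,7}  [accepting]
final: {5,6,7}; accept 5 in set

Answer: ACCEPT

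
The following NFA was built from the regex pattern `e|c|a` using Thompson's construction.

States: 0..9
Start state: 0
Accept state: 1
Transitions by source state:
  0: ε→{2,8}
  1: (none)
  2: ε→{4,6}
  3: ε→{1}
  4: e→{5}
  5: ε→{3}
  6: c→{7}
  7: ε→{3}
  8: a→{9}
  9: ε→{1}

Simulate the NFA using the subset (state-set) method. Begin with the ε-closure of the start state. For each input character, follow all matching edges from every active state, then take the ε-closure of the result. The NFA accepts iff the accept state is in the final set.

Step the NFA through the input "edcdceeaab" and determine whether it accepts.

Answer: REJECT

Derivation:
start: ε-closure({0}) = {0,2,4,6,8}
'e' @ 1: {1,3,5}  (accept∈set)
'd' @ 2: {}  — dead — no transitions
rest 'cdceeaab' ignored (set empty)
after full input: {}  (accept=1 not in)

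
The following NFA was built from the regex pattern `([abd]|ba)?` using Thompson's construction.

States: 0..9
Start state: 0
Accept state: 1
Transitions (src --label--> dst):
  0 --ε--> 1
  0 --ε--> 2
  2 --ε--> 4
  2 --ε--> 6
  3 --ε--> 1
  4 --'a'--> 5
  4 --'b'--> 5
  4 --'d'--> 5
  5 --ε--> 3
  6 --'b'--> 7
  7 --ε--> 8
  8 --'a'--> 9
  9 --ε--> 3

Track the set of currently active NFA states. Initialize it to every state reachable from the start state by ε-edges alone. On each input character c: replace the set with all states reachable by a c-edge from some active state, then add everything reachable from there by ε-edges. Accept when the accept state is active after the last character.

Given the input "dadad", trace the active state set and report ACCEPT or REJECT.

start: ε-closure({0}) = {0,1,2,4,6}
'd' @ 1: {1,3,5}  [accepting]
'a' @ 2: {}  — state set empty
rest 'dad' ignored (set empty)
after full input: {}  (accept=1 not in)

Answer: REJECT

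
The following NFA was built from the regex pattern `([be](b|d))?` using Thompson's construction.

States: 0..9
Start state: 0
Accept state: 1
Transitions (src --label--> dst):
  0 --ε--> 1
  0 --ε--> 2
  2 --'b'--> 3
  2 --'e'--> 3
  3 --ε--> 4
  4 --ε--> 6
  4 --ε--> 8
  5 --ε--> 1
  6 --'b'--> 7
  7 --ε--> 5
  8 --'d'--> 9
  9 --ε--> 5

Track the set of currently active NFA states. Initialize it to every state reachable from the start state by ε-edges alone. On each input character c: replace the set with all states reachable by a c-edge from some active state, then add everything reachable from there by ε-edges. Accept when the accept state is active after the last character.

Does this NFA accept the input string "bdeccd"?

Answer: REJECT

Steps:
start: ε-closure({0}) = {0,1,2}
'b' @ 1: {3,4,6,8}
'd' @ 2: {1,5,9}  ✓accept
'e' @ 3: {}  — no active states
rest 'ccd' ignored (set empty)
after full input: {}  (accept=1 not in)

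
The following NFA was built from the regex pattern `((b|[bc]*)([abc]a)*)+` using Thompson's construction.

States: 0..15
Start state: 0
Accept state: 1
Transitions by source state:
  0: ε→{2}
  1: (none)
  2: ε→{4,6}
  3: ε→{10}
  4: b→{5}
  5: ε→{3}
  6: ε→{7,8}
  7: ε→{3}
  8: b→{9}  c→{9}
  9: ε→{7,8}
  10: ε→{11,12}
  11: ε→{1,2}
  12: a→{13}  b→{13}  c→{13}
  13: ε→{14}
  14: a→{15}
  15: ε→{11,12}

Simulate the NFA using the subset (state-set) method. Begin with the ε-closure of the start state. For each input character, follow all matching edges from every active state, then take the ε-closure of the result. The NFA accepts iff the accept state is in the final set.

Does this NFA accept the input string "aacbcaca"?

start: ε-closure({0}) = {0,1,2,3,4,6,7,8,10,11,12}
'a' @ 1: {13,14}
'a' @ 2: {1,2,3,4,6,7,8,10,11,12,15}  (accept∈set)
'c' @ 3: {1,2,3,4,6,7,8,9,10,11,12,13,14}  (accept∈set)
'b' @ 4: {1,2,3,4,5,6,7,8,9,10,11,12,13,14}  (accept∈set)
'c' @ 5: {1,2,3,4,6,7,8,9,10,11,12,13,14}  (accept∈set)
'a' @ 6: {1,2,3,4,6,7,8,10,11,12,13,14,15}  (accept∈set)
'c' @ 7: {1,2,3,4,6,7,8,9,10,11,12,13,14}  (accept∈set)
'a' @ 8: {1,2,3,4,6,7,8,10,11,12,13,14,15}  (accept∈set)
final: {1,2,3,4,6,7,8,10,11,12,13,14,15}; accept 1 in set

Answer: ACCEPT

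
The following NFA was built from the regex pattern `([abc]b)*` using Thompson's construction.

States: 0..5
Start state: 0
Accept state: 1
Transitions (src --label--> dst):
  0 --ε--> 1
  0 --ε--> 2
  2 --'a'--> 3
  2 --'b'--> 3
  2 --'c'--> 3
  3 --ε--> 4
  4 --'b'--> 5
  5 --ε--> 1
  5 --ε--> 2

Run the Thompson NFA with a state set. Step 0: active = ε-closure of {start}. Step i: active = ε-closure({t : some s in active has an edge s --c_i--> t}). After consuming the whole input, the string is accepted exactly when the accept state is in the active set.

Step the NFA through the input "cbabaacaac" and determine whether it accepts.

Answer: REJECT

Trace:
S₀ = ε-closure({0}) = {0,1,2}
'c' @ 1: {3,4}
'b' @ 2: {1,2,5}  [accepting]
'a' @ 3: {3,4}
'b' @ 4: {1,2,5}  [accepting]
'a' @ 5: {3,4}
'a' @ 6: {}  — dead — no transitions
rest 'caac' ignored (set empty)
after full input: {}  (accept=1 not in)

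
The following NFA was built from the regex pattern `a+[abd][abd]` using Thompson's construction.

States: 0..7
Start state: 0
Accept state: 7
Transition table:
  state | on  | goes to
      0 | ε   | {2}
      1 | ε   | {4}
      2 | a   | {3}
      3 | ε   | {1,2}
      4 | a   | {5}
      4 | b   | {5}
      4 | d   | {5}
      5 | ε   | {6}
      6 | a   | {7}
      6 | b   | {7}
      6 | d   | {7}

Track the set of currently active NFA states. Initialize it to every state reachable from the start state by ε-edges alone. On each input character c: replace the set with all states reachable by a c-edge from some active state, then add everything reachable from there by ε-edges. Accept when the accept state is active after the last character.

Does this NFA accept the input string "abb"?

start: ε-closure({0}) = {0,2}
'a' @ 1: {1,2,3,4}
'b' @ 2: {5,6}
'b' @ 3: {7}  [accepting]
final: {7}; accept 7 in set

Answer: ACCEPT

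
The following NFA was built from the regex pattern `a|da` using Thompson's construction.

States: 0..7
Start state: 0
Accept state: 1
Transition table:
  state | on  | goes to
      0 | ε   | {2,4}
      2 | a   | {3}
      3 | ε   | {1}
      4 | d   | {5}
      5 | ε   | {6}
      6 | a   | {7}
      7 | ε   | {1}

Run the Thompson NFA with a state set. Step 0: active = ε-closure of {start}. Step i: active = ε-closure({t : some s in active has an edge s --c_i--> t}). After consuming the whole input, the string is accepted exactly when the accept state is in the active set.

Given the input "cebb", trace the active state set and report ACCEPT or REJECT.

S₀ = ε-closure({0}) = {0,2,4}
'c' @ 1: {}  — no active states
rest 'ebb' ignored (set empty)
final: {}; accept 1 not in set

Answer: REJECT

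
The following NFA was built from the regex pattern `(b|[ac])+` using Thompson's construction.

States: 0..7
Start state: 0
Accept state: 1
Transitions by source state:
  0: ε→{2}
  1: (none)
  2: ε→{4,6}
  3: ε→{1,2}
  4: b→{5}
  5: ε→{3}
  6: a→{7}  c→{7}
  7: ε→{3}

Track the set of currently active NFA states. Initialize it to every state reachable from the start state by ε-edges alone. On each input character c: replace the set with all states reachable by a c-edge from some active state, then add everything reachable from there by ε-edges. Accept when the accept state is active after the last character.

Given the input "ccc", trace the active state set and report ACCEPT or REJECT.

Answer: ACCEPT

Trace:
start: ε-closure({0}) = {0,2,4,6}
'c' @ 1: {1,2,3,4,6,7}  (accept∈set)
'c' @ 2: {1,2,3,4,6,7}  (accept∈set)
'c' @ 3: {1,2,3,4,6,7}  (accept∈set)
final: {1,2,3,4,6,7}; accept 1 in set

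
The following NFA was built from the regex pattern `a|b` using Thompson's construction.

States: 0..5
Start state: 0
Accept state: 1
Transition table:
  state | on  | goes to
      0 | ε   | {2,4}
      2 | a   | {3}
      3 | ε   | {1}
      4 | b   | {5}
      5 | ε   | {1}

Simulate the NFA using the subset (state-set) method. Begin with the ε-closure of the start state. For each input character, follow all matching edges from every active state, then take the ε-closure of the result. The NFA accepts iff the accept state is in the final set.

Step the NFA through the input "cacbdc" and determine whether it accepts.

initial (ε-close {0}): {0,2,4}
'c' @ 1: {}  — no active states
rest 'acbdc' ignored (set empty)
after full input: {}  (accept=1 not in)

Answer: REJECT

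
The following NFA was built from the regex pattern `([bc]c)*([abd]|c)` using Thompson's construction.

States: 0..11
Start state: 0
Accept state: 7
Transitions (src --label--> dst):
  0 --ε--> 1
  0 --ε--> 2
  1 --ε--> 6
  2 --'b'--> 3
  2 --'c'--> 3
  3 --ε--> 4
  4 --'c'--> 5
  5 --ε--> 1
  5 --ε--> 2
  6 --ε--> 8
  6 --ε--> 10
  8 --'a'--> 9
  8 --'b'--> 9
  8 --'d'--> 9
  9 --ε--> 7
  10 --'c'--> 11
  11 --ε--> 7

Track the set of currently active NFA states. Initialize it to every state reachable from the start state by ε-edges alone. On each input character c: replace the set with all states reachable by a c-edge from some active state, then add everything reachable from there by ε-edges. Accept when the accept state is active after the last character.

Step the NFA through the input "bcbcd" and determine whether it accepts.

Answer: ACCEPT

Derivation:
start: ε-closure({0}) = {0,1,2,6,8,10}
'b' @ 1: {3,4,7,9}  [accepting]
'c' @ 2: {1,2,5,6,8,10}
'b' @ 3: {3,4,7,9}  [accepting]
'c' @ 4: {1,2,5,6,8,10}
'd' @ 5: {7,9}  [accepting]
after full input: {7,9}  (accept=7 in)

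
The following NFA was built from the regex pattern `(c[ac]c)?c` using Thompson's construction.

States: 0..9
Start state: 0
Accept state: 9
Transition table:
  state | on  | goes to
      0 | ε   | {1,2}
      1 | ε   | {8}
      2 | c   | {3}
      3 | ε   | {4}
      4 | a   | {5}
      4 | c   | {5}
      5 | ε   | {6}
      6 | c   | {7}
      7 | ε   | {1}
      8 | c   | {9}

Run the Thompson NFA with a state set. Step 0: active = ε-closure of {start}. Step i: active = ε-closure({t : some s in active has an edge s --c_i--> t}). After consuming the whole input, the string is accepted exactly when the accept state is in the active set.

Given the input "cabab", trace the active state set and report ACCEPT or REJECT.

Answer: REJECT

Trace:
initial (ε-close {0}): {0,1,2,8}
'c' @ 1: {3,4,9}  ✓accept
'a' @ 2: {5,6}
'b' @ 3: {}  — no active states
rest 'ab' ignored (set empty)
end set {} — state 9 not in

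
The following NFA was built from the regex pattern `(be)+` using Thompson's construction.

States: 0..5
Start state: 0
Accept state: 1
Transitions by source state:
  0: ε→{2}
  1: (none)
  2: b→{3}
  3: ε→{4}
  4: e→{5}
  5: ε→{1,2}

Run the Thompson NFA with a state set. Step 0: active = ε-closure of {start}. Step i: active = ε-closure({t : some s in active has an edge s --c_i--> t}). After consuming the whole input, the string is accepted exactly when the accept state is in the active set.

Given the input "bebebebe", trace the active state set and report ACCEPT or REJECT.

initial (ε-close {0}): {0,2}
'b' @ 1: {3,4}
'e' @ 2: {1,2,5}  ✓accept
'b' @ 3: {3,4}
'e' @ 4: {1,2,5}  ✓accept
'b' @ 5: {3,4}
'e' @ 6: {1,2,5}  ✓accept
'b' @ 7: {3,4}
'e' @ 8: {1,2,5}  ✓accept
final: {1,2,5}; accept 1 in set

Answer: ACCEPT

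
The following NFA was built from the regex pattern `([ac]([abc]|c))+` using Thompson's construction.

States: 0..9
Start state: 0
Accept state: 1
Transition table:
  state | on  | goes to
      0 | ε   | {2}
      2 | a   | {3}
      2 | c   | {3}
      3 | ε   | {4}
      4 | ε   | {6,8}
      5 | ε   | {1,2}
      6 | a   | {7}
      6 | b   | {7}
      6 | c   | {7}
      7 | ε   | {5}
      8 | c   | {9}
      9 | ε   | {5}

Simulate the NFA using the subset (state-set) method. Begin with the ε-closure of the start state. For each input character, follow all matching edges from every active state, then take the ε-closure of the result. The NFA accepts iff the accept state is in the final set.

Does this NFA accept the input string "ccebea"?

initial (ε-close {0}): {0,2}
'c' @ 1: {3,4,6,8}
'c' @ 2: {1,2,5,7,9}  [accepting]
'e' @ 3: {}  — no active states
rest 'bea' ignored (set empty)
end set {} — state 1 not in

Answer: REJECT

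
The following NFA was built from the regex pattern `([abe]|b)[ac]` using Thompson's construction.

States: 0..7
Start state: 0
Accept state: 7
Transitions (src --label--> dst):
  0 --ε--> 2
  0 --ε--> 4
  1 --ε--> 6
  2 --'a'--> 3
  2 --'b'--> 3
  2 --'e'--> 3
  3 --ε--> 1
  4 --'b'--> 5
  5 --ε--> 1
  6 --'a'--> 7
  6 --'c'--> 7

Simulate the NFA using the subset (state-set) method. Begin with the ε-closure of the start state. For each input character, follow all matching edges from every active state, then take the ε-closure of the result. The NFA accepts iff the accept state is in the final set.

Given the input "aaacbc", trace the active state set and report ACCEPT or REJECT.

initial (ε-close {0}): {0,2,4}
'a' @ 1: {1,3,6}
'a' @ 2: {7}  [accepting]
'a' @ 3: {}  — state set empty
rest 'cbc' ignored (set empty)
final: {}; accept 7 not in set

Answer: REJECT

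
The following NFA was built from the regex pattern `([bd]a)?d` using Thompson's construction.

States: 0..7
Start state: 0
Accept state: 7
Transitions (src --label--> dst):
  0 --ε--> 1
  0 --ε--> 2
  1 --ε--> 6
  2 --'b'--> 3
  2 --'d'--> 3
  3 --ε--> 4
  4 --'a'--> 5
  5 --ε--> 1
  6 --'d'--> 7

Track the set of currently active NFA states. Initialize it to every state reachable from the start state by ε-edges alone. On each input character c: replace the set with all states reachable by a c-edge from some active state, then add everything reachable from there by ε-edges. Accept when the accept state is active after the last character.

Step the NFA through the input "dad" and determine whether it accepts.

initial (ε-close {0}): {0,1,2,6}
'd' @ 1: {3,4,7}  [accepting]
'a' @ 2: {1,5,6}
'd' @ 3: {7}  [accepting]
final: {7}; accept 7 in set

Answer: ACCEPT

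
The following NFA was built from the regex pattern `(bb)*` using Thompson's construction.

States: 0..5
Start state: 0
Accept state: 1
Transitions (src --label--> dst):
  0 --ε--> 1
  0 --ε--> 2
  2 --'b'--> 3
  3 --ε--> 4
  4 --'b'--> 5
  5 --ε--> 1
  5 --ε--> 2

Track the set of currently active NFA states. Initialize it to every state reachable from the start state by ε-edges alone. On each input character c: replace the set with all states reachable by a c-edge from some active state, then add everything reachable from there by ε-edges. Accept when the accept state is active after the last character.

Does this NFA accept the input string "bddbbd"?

start: ε-closure({0}) = {0,1,2}
'b' @ 1: {3,4}
'd' @ 2: {}  — state set empty
rest 'dbbd' ignored (set empty)
final: {}; accept 1 not in set

Answer: REJECT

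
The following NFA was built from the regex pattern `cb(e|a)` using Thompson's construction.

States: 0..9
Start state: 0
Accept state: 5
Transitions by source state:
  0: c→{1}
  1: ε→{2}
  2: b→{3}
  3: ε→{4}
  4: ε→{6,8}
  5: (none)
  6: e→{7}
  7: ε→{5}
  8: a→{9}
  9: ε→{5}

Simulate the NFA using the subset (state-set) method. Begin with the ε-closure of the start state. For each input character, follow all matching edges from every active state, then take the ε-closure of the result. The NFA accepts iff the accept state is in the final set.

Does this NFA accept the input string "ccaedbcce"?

Answer: REJECT

Derivation:
initial (ε-close {0}): {0}
'c' @ 1: {1,2}
'c' @ 2: {}  — no active states
rest 'aedbcce' ignored (set empty)
after full input: {}  (accept=5 not in)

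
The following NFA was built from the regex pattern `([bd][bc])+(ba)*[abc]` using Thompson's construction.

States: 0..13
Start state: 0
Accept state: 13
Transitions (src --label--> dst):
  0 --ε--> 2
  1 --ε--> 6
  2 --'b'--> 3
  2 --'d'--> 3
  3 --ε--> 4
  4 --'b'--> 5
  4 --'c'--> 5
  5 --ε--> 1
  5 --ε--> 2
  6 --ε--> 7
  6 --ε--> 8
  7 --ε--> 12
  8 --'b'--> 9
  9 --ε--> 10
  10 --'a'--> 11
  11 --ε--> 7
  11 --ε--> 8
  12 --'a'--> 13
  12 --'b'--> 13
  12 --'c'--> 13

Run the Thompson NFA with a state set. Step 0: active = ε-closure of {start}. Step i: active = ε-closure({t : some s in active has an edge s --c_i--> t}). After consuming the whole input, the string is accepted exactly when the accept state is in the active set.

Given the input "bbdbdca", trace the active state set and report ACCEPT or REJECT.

Answer: ACCEPT

Derivation:
S₀ = ε-closure({0}) = {0,2}
'b' @ 1: {3,4}
'b' @ 2: {1,2,5,6,7,8,12}
'd' @ 3: {3,4}
'b' @ 4: {1,2,5,6,7,8,12}
'd' @ 5: {3,4}
'c' @ 6: {1,2,5,6,7,8,12}
'a' @ 7: {13}  [accepting]
after full input: {13}  (accept=13 in)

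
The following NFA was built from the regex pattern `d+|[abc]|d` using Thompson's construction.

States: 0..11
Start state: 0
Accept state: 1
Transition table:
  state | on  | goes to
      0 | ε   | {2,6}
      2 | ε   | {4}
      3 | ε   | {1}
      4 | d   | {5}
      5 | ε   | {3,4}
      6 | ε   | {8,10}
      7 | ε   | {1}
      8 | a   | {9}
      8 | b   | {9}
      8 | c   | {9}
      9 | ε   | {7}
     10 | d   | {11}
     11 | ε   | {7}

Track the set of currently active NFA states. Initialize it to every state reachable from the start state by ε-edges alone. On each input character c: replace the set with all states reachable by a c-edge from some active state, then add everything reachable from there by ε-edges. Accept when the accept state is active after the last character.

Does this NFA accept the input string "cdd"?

S₀ = ε-closure({0}) = {0,2,4,6,8,10}
'c' @ 1: {1,7,9}  (accept∈set)
'd' @ 2: {}  — state set empty
rest 'd' ignored (set empty)
after full input: {}  (accept=1 not in)

Answer: REJECT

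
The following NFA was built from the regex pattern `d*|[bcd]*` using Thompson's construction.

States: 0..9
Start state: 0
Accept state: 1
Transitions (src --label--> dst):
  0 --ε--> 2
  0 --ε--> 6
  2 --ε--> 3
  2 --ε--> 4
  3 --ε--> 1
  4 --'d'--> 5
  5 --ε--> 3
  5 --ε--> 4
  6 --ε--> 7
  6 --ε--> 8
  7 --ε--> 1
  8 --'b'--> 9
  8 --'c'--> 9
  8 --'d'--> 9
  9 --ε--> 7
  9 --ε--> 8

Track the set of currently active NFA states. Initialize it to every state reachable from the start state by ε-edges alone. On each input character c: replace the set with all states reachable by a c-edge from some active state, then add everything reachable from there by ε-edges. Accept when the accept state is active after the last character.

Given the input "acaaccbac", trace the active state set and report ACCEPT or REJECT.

S₀ = ε-closure({0}) = {0,1,2,3,4,6,7,8}
'a' @ 1: {}  — no active states
rest 'caaccbac' ignored (set empty)
end set {} — state 1 not in

Answer: REJECT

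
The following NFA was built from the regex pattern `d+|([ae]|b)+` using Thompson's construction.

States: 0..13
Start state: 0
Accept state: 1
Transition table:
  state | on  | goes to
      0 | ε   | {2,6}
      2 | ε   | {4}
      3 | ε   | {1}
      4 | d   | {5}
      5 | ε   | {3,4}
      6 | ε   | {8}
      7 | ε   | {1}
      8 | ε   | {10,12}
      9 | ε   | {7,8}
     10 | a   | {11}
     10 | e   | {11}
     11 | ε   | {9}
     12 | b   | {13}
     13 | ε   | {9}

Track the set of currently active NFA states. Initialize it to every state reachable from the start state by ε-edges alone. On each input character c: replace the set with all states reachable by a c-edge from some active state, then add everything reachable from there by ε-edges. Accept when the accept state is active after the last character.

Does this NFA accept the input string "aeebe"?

S₀ = ε-closure({0}) = {0,2,4,6,8,10,12}
'a' @ 1: {1,7,8,9,10,11,12}  (accept∈set)
'e' @ 2: {1,7,8,9,10,11,12}  (accept∈set)
'e' @ 3: {1,7,8,9,10,11,12}  (accept∈set)
'b' @ 4: {1,7,8,9,10,12,13}  (accept∈set)
'e' @ 5: {1,7,8,9,10,11,12}  (accept∈set)
end set {1,7,8,9,10,11,12} — state 1 in

Answer: ACCEPT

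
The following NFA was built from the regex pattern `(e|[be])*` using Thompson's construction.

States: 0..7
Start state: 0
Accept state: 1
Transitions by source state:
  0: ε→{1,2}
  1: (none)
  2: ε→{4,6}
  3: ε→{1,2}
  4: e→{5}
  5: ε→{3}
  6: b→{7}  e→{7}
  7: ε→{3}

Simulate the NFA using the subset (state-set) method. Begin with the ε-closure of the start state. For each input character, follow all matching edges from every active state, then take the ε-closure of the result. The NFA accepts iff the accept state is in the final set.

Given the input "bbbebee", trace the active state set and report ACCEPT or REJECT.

Answer: ACCEPT

Trace:
initial (ε-close {0}): {0,1,2,4,6}
'b' @ 1: {1,2,3,4,6,7}  (accept∈set)
'b' @ 2: {1,2,3,4,6,7}  (accept∈set)
'b' @ 3: {1,2,3,4,6,7}  (accept∈set)
'e' @ 4: {1,2,3,4,5,6,7}  (accept∈set)
'b' @ 5: {1,2,3,4,6,7}  (accept∈set)
'e' @ 6: {1,2,3,4,5,6,7}  (accept∈set)
'e' @ 7: {1,2,3,4,5,6,7}  (accept∈set)
final: {1,2,3,4,5,6,7}; accept 1 in set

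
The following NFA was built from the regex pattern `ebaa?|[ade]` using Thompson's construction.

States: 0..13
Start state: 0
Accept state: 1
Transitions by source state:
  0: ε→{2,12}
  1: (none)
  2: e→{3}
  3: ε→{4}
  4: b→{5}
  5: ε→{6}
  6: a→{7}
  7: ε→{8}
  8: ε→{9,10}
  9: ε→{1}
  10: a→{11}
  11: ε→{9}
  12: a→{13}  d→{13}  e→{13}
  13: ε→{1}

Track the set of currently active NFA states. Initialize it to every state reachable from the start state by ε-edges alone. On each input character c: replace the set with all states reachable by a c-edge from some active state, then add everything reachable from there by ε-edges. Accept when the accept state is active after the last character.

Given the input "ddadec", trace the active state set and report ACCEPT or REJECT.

Answer: REJECT

Trace:
S₀ = ε-closure({0}) = {0,2,12}
'd' @ 1: {1,13}  [accepting]
'd' @ 2: {}  — state set empty
rest 'adec' ignored (set empty)
end set {} — state 1 not in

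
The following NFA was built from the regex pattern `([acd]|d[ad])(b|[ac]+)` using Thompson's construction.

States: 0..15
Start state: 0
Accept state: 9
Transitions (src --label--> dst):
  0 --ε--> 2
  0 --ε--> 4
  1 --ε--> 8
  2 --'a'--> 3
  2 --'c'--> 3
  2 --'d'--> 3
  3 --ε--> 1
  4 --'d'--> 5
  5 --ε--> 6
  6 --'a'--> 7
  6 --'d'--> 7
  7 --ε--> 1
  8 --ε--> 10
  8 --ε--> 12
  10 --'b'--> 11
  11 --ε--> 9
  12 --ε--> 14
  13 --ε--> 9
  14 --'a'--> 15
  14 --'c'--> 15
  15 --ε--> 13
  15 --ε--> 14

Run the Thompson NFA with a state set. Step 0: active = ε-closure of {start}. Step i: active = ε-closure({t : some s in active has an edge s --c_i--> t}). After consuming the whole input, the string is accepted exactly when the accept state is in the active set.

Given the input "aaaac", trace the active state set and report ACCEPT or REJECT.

start: ε-closure({0}) = {0,2,4}
'a' @ 1: {1,3,8,10,12,14}
'a' @ 2: {9,13,14,15}  (accept∈set)
'a' @ 3: {9,13,14,15}  (accept∈set)
'a' @ 4: {9,13,14,15}  (accept∈set)
'c' @ 5: {9,13,14,15}  (accept∈set)
end set {9,13,14,15} — state 9 in

Answer: ACCEPT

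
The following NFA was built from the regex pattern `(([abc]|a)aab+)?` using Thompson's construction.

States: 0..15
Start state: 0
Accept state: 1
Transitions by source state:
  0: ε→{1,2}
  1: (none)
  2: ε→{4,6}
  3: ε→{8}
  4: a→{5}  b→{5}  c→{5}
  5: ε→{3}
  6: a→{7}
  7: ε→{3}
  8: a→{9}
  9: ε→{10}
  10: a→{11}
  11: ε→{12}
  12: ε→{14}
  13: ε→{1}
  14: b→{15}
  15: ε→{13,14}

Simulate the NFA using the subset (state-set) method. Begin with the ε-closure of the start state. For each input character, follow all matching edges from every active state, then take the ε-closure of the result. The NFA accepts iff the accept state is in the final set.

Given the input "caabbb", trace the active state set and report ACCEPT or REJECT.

Answer: ACCEPT

Steps:
start: ε-closure({0}) = {0,1,2,4,6}
'c' @ 1: {3,5,8}
'a' @ 2: {9,10}
'a' @ 3: {11,12,14}
'b' @ 4: {1,13,14,15}  ✓accept
'b' @ 5: {1,13,14,15}  ✓accept
'b' @ 6: {1,13,14,15}  ✓accept
end set {1,13,14,15} — state 1 in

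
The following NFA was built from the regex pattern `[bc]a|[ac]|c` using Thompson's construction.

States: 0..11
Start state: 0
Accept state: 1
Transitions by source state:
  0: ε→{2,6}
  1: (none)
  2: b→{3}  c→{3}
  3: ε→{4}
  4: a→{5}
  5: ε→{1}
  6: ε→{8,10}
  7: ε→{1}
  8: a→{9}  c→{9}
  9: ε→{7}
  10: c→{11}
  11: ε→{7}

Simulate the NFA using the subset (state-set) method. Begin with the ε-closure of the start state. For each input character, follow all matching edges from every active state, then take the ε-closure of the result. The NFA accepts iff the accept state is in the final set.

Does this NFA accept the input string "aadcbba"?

Answer: REJECT

Steps:
start: ε-closure({0}) = {0,2,6,8,10}
'a' @ 1: {1,7,9}  [accepting]
'a' @ 2: {}  — dead — no transitions
rest 'dcbba' ignored (set empty)
final: {}; accept 1 not in set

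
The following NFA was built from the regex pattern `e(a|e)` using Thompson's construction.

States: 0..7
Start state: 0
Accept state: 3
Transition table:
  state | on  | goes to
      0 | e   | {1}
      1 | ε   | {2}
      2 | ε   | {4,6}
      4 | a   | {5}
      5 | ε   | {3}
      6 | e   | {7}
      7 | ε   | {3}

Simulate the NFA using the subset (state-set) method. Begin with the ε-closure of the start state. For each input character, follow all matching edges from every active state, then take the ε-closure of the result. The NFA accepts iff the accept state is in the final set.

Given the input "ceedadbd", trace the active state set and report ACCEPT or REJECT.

start: ε-closure({0}) = {0}
'c' @ 1: {}  — no active states
rest 'eedadbd' ignored (set empty)
after full input: {}  (accept=3 not in)

Answer: REJECT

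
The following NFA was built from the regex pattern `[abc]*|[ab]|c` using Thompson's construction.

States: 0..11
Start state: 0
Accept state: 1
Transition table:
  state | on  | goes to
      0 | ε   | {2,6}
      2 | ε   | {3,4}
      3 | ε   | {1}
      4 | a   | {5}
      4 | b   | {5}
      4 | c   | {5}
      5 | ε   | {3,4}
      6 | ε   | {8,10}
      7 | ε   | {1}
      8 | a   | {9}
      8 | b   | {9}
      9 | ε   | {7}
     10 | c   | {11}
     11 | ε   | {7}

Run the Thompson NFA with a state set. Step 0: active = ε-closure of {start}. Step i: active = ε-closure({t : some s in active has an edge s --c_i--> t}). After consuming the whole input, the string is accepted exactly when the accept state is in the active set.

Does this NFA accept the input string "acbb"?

initial (ε-close {0}): {0,1,2,3,4,6,8,10}
'a' @ 1: {1,3,4,5,7,9}  ✓accept
'c' @ 2: {1,3,4,5}  ✓accept
'b' @ 3: {1,3,4,5}  ✓accept
'b' @ 4: {1,3,4,5}  ✓accept
final: {1,3,4,5}; accept 1 in set

Answer: ACCEPT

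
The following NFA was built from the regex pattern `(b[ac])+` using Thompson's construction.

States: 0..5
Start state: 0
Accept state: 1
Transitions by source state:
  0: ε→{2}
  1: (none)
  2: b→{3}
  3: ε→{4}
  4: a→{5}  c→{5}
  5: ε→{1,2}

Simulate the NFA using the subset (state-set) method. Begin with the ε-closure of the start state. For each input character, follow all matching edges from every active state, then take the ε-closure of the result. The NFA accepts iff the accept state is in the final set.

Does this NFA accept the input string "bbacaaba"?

Answer: REJECT

Derivation:
S₀ = ε-closure({0}) = {0,2}
'b' @ 1: {3,4}
'b' @ 2: {}  — no active states
rest 'acaaba' ignored (set empty)
final: {}; accept 1 not in set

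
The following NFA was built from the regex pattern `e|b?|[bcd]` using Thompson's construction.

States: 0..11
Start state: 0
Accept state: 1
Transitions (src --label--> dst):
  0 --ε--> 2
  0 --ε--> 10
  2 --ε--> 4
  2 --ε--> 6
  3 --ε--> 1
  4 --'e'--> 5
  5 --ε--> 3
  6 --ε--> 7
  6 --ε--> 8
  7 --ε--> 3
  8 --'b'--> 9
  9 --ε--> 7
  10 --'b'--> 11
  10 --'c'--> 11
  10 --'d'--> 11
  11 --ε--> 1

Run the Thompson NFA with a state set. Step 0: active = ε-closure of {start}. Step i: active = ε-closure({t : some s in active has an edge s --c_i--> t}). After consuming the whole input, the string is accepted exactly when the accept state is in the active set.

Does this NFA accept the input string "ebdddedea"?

Answer: REJECT

Steps:
S₀ = ε-closure({0}) = {0,1,2,3,4,6,7,8,10}
'e' @ 1: {1,3,5}  [accepting]
'b' @ 2: {}  — dead — no transitions
rest 'dddedea' ignored (set empty)
final: {}; accept 1 not in set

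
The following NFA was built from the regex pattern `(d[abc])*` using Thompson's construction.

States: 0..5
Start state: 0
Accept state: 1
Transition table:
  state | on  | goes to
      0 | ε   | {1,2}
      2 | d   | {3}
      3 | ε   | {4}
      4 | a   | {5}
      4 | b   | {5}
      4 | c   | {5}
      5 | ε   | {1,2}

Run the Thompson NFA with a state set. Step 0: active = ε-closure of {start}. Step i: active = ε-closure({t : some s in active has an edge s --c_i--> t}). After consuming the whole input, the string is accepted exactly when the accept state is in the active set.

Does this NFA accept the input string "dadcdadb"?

Answer: ACCEPT

Derivation:
start: ε-closure({0}) = {0,1,2}
'd' @ 1: {3,4}
'a' @ 2: {1,2,5}  [accepting]
'd' @ 3: {3,4}
'c' @ 4: {1,2,5}  [accepting]
'd' @ 5: {3,4}
'a' @ 6: {1,2,5}  [accepting]
'd' @ 7: {3,4}
'b' @ 8: {1,2,5}  [accepting]
final: {1,2,5}; accept 1 in set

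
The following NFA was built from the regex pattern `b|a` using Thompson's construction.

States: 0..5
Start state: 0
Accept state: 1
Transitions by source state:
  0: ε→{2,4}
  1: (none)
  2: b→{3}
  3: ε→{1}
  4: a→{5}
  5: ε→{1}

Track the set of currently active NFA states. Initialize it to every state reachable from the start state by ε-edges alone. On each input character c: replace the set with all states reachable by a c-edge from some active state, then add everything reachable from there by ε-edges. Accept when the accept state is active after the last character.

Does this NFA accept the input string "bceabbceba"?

Answer: REJECT

Derivation:
initial (ε-close {0}): {0,2,4}
'b' @ 1: {1,3}  (accept∈set)
'c' @ 2: {}  — no active states
rest 'eabbceba' ignored (set empty)
end set {} — state 1 not in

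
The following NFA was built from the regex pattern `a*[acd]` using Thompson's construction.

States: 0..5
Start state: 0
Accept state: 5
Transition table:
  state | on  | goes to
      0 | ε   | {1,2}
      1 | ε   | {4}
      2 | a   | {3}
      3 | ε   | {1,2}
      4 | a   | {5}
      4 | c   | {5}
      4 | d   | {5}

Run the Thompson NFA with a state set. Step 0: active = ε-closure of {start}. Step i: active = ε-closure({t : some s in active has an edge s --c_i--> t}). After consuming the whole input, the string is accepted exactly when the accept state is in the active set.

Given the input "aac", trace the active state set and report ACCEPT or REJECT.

S₀ = ε-closure({0}) = {0,1,2,4}
'a' @ 1: {1,2,3,4,5}  (accept∈set)
'a' @ 2: {1,2,3,4,5}  (accept∈set)
'c' @ 3: {5}  (accept∈set)
final: {5}; accept 5 in set

Answer: ACCEPT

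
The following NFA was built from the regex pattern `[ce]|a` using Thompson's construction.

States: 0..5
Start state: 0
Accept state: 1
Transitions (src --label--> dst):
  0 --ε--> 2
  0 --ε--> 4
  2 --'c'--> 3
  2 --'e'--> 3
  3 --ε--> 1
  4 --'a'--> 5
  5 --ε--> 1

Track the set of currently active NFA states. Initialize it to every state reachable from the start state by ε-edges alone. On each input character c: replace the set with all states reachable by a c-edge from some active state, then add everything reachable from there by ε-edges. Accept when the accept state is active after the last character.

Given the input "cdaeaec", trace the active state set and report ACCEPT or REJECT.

S₀ = ε-closure({0}) = {0,2,4}
'c' @ 1: {1,3}  ✓accept
'd' @ 2: {}  — state set empty
rest 'aeaec' ignored (set empty)
final: {}; accept 1 not in set

Answer: REJECT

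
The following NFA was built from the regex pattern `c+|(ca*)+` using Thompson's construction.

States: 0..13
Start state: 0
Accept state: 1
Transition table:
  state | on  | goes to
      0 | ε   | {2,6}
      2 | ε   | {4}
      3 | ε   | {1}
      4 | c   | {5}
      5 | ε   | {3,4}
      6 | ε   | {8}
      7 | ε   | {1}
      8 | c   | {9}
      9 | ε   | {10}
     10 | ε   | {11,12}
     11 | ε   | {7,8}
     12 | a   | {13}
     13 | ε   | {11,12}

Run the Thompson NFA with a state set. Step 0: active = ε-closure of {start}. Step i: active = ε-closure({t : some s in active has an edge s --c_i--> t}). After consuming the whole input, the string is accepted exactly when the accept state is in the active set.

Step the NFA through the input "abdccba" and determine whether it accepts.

initial (ε-close {0}): {0,2,4,6,8}
'a' @ 1: {}  — state set empty
rest 'bdccba' ignored (set empty)
final: {}; accept 1 not in set

Answer: REJECT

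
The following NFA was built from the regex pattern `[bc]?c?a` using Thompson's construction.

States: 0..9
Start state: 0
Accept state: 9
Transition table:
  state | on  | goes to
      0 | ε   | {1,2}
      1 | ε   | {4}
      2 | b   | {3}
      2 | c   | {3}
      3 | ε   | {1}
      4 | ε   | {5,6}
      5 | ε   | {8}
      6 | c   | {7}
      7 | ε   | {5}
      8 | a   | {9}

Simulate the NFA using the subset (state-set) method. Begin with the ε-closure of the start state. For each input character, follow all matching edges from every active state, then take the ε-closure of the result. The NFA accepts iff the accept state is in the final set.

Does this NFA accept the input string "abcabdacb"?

Answer: REJECT

Derivation:
initial (ε-close {0}): {0,1,2,4,5,6,8}
'a' @ 1: {9}  ✓accept
'b' @ 2: {}  — dead — no transitions
rest 'cabdacb' ignored (set empty)
after full input: {}  (accept=9 not in)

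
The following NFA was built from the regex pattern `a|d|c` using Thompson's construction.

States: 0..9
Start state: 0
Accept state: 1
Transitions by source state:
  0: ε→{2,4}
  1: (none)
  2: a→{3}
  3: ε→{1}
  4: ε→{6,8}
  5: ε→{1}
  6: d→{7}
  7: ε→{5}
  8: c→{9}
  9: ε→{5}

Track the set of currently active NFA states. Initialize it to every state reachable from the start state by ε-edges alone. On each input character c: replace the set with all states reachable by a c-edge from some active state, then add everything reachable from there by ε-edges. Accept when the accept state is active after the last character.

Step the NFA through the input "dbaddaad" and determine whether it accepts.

Answer: REJECT

Derivation:
initial (ε-close {0}): {0,2,4,6,8}
'd' @ 1: {1,5,7}  [accepting]
'b' @ 2: {}  — dead — no transitions
rest 'addaad' ignored (set empty)
end set {} — state 1 not in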